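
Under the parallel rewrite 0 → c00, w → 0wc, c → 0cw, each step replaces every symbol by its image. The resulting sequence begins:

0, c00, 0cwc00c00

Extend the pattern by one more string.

c000cw0wc0cwc00c000cwc00c00

Rewriting each symbol of 0cwc00c00: 0→c00, c→0cw, w→0wc, c→0cw, 0→c00, 0→c00, c→0cw, 0→c00, 0→c00, which concatenates to c00 0cw 0wc 0cw c00 c00 0cw c00 c00.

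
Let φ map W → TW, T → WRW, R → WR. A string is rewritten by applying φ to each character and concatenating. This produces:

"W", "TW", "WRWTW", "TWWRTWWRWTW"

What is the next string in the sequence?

Rewriting each symbol of TWWRTWWRWTW: T→WRW, W→TW, W→TW, R→WR, T→WRW, W→TW, W→TW, R→WR, W→TW, T→WRW, W→TW, which concatenates to WRW TW TW WR WRW TW TW WR TW WRW TW.

WRWTWTWWRWRWTWTWWRTWWRWTW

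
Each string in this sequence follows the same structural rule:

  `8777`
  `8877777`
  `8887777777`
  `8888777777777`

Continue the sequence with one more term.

The n-th term is n-1 8's then 2n-1 7's, where the shown terms are n = 2, 3, 4, 5.
At n = 6 the blocks have lengths 5, 11.

8888877777777777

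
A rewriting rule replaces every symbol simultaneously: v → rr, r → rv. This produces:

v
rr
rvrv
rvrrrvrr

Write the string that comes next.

rvrrrvrvrvrrrvrv

Expanding rvrrrvrr: r→rv, v→rr, r→rv, r→rv, r→rv, v→rr, r→rv, r→rv. Concatenated: rv rr rv rv rv rr rv rv.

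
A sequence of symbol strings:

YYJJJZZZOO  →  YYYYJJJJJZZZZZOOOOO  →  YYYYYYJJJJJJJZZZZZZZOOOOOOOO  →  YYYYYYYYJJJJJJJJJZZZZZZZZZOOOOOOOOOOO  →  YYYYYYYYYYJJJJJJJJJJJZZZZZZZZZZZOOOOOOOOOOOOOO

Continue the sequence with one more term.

YYYYYYYYYYYYJJJJJJJJJJJJJZZZZZZZZZZZZZOOOOOOOOOOOOOOOOO

Reading off run lengths: Y runs 2, 4, 6, 8, 10; J runs 3, 5, 7, 9, 11; Z runs 3, 5, 7, 9, 11; O runs 2, 5, 8, 11, 14 — each is linear in n (n = 1, 2, …).
At n = 6 the blocks have lengths 12, 13, 13, 17.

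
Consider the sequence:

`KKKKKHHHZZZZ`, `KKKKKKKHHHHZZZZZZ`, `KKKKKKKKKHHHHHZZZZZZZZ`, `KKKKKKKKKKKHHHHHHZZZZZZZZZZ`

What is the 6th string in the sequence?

KKKKKKKKKKKKKKKHHHHHHHHZZZZZZZZZZZZZZ

Reading off run lengths: K runs 5, 7, 9, 11; H runs 3, 4, 5, 6; Z runs 4, 6, 8, 10 — each is linear in n, where the shown terms are n = 2, 3, 4, 5.
At n = 7 the blocks have lengths 15, 8, 14.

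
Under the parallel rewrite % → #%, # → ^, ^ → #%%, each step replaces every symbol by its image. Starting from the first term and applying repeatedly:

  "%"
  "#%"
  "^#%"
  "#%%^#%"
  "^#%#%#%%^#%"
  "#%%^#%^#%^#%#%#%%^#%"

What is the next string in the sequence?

^#%#%#%%^#%#%%^#%#%%^#%^#%^#%#%#%%^#%

Applying the rule to each of the 20 symbols of #%%^#%^#%^#%#%#%%^#% gives the pieces ^ #% #% #%% ^ #% #%% ^ #% #%% ^ #% ^ #% ^ #% #% #%% ^ #%, which concatenate to the answer.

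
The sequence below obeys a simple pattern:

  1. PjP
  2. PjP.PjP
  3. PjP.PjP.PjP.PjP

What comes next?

PjP.PjP.PjP.PjP.PjP.PjP.PjP.PjP

Each string is two copies of the previous one joined by '.'.
So the next term is two copies of PjP.PjP.PjP.PjP with '.' between the halves.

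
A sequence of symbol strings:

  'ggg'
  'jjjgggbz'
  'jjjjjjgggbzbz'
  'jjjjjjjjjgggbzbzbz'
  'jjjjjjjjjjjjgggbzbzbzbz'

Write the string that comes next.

jjjjjjjjjjjjjjjgggbzbzbzbzbz

s(k+1) = jjj·s(k)·bz, so each term gains jjj as a prefix and bz as a suffix.
One more step from jjjjjjjjjjjjgggbzbzbzbz gives the answer.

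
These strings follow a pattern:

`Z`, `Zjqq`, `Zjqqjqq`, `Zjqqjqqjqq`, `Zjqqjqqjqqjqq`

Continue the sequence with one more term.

The strings grow by a fixed suffix jqq each time.
Applying this once more to Zjqqjqqjqqjqq:

Zjqqjqqjqqjqqjqq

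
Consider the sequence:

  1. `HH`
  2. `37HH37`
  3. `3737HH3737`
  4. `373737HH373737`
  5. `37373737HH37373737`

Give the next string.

s(k+1) = 37·s(k)·37, so each term gains 37 as a prefix and 37 as a suffix.
One more step from 37373737HH37373737 gives the answer.

3737373737HH3737373737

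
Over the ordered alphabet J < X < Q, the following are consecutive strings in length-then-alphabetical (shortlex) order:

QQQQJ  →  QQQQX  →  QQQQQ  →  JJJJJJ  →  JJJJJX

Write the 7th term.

Stepping forward 2 times from JJJJJX: JJJJJX → JJJJJQ, then the target.

JJJJXJ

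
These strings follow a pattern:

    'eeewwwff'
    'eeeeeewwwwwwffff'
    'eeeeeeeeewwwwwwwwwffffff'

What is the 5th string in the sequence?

Reading off run lengths: e runs 3, 6, 9; w runs 3, 6, 9; f runs 2, 4, 6 — each is linear in n (n = 1, 2, …).
For term 5, n = 5, so the run lengths are 15, 15, 10.

eeeeeeeeeeeeeeewwwwwwwwwwwwwwwffffffffff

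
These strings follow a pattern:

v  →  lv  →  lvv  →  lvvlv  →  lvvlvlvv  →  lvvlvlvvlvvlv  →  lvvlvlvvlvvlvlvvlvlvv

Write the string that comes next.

Each term (from the third on) is the previous term followed by the one before it: term 3 = lv·v = lvv.
So term 8 is lvvlvlvvlvvlvlvvlvlvv·lvvlvlvvlvvlv.

lvvlvlvvlvvlvlvvlvlvvlvvlvlvvlvvlv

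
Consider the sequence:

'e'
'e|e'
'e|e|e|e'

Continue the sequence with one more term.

Every step duplicates the string with '|' between the halves.
So the next term is two copies of e|e|e|e with '|' between the halves.

e|e|e|e|e|e|e|e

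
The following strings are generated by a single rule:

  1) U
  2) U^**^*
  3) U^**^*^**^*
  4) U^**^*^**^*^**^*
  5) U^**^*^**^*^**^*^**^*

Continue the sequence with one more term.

U^**^*^**^*^**^*^**^*^**^*

The strings grow by a fixed suffix ^**^* each time.
One more step from U^**^*^**^*^**^*^**^* gives the answer.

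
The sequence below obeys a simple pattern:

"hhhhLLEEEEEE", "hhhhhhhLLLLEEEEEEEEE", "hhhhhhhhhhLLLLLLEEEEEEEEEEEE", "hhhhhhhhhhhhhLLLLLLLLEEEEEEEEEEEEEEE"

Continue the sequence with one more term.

The n-th term is 3n+1 h's then 2n L's then 3n+3 E's (n = 1, 2, …).
Setting n = 5 gives 16, 10, 18 characters in each block.

hhhhhhhhhhhhhhhhLLLLLLLLLLEEEEEEEEEEEEEEEEEE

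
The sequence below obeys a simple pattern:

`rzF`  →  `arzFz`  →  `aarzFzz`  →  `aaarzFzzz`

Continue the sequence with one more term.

s(k+1) = a·s(k)·z, so each term gains a as a prefix and z as a suffix.
Applying this once more to aaarzFzzz:

aaaarzFzzzz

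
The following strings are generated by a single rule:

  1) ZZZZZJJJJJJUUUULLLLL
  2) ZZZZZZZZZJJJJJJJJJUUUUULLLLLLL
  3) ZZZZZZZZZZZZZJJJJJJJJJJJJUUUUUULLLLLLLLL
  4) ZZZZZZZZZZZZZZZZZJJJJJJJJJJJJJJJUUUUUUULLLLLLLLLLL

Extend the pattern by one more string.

ZZZZZZZZZZZZZZZZZZZZZJJJJJJJJJJJJJJJJJJUUUUUUUULLLLLLLLLLLLL

Each string has the form Z^{4n+1} J^{3n+3} U^{n+3} L^{2n+3} (n = 1, 2, …).
At n = 5 the blocks have lengths 21, 18, 8, 13.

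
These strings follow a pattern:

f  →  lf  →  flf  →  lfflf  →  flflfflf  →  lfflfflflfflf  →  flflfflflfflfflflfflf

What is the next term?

This is a Fibonacci-style word recurrence s(k) = s(k−2)·s(k−1): e.g. f·lf = flf.
Continuing: lfflfflflfflf · flflfflflfflfflflfflf gives term 8.

lfflfflflfflfflflfflflfflfflflfflf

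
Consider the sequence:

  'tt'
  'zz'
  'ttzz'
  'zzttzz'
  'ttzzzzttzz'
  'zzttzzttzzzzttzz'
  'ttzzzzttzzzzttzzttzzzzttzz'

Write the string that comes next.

zzttzzttzzzzttzzttzzzzttzzzzttzzttzzzzttzz

Each term (from the third on) is the two preceding terms concatenated in order: term 3 = tt·zz = ttzz.
Continuing: zzttzzttzzzzttzz · ttzzzzttzzzzttzzttzzzzttzz gives term 8.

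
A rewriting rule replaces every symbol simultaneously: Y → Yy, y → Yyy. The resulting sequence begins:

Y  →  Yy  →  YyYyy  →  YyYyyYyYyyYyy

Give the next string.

YyYyyYyYyyYyyYyYyyYyYyyYyyYyYyyYyy

Replace each of the 13 characters of YyYyyYyYyyYyy in place — Yy Yyy Yy Yyy Yyy Yy Yyy Yy Yyy Yyy Yy Yyy Yyy — and concatenate.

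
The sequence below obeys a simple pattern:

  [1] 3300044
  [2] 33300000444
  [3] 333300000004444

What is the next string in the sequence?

Each string has the form 3^{n} 0^{2n-1} 4^{n}, where the shown terms are n = 2, 3, 4.
At n = 5 the blocks have lengths 5, 9, 5.

3333300000000044444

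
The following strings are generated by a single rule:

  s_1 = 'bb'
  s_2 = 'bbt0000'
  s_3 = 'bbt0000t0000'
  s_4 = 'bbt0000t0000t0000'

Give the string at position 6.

bbt0000t0000t0000t0000t0000

Every step adds t0000 to the end: s(k+1) = s(k)·t0000.
From bbt0000t0000t0000, 2 further steps: bbt0000t0000t0000 → bbt0000t0000t0000t0000 → (answer).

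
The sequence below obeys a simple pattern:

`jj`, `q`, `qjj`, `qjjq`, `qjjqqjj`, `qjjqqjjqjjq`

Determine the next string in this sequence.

qjjqqjjqjjqqjjqqjj

Each term (from the third on) is the previous term followed by the one before it: term 3 = q·jj = qjj.
The next term joins qjjqqjjqjjq and qjjqqjj.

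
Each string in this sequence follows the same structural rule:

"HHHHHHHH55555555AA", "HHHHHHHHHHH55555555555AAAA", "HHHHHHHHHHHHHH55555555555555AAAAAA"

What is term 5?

Reading off run lengths: H runs 8, 11, 14; 5 runs 8, 11, 14; A runs 2, 4, 6 — each is linear in n, where the shown terms are n = 2, 3, 4.
Setting n = 6 gives 20, 20, 10 characters in each block.

HHHHHHHHHHHHHHHHHHHH55555555555555555555AAAAAAAAAA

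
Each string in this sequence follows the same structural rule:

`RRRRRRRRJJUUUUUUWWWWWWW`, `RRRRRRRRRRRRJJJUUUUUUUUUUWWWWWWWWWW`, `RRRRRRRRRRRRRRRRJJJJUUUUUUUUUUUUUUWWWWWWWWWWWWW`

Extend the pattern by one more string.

RRRRRRRRRRRRRRRRRRRRJJJJJUUUUUUUUUUUUUUUUUUWWWWWWWWWWWWWWWW

Each string has the form R^{4n} J^{n} U^{4n-2} W^{3n+1}, where the shown terms are n = 2, 3, 4.
For the next term, n = 5, so the run lengths are 20, 5, 18, 16.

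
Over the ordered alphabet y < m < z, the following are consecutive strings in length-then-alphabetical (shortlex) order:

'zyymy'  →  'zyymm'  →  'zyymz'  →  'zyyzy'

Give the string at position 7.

zymyy

Continuing the enumeration 3 steps past zyyzy: zyyzy → zyyzm → zyyzz → (answer).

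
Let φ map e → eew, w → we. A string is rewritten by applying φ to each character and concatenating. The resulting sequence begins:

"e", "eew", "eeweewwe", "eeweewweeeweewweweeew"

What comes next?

Applying the rule to each of the 21 symbols of eeweewweeeweewweweeew gives the pieces eew eew we eew eew we we eew eew eew we eew eew we we eew we eew eew eew we, which concatenate to the answer.

eeweewweeeweewweweeeweeweewweeeweewweweeewweeeweeweewwe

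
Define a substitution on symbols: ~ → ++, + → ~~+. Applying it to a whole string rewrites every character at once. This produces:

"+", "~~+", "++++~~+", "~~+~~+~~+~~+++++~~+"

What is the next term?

++++~~+++++~~+++++~~+++++~~+~~+~~+~~+~~+++++~~+

Replace each of the 19 characters of ~~+~~+~~+~~+++++~~+ in place — ++ ++ ~~+ ++ ++ ~~+ ++ ++ ~~+ ++ ++ ~~+ ~~+ ~~+ ~~+ ~~+ ++ ++ ~~+ — and concatenate.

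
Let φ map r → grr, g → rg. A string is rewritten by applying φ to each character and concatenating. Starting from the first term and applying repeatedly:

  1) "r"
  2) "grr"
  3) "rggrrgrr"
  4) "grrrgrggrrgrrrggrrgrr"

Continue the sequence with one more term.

Rewriting the 21 symbols of grrrgrggrrgrrrggrrgrr one by one yields rg grr grr grr rg grr rg rg grr grr rg grr grr grr rg rg grr grr rg grr grr; concatenated:

rggrrgrrgrrrggrrrgrggrrgrrrggrrgrrgrrrgrggrrgrrrggrrgrr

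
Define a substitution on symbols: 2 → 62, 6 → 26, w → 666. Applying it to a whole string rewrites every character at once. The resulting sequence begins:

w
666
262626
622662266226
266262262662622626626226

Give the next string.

φ(266262262662622626626226) expands symbol-by-symbol to 62 26 26 62 26 62 62 26 62 26 26 62 26 62 62 26 62 26 26 62 26 62 62 26; joining the 24 pieces gives the next term.

622626622662622662262662266262266226266226626226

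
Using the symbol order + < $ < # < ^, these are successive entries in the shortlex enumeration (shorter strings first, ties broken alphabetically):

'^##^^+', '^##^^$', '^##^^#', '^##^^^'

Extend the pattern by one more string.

Treat ^##^^^ as a base-4 numeral over the given alphabet and add one, carrying through any trailing ^'s.

^#^+++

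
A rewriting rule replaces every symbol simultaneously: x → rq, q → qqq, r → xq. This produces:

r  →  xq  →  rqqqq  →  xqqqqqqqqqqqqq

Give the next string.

φ(xqqqqqqqqqqqqq) expands symbol-by-symbol to rq qqq qqq qqq qqq qqq qqq qqq qqq qqq qqq qqq qqq qqq; joining the 14 pieces gives the next term.

rqqqqqqqqqqqqqqqqqqqqqqqqqqqqqqqqqqqqqqqq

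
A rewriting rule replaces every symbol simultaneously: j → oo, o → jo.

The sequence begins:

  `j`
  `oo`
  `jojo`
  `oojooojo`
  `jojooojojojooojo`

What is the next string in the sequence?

oojooojojojooojooojooojojojooojo

Applying the rule to each of the 16 symbols of jojooojojojooojo gives the pieces oo jo oo jo jo jo oo jo oo jo oo jo jo jo oo jo, which concatenate to the answer.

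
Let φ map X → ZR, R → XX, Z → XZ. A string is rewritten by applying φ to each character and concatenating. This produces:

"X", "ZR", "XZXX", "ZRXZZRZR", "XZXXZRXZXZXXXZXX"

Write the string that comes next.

ZRXZZRZRXZXXZRXZZRXZZRZRZRXZZRZR

φ(XZXXZRXZXZXXXZXX) expands symbol-by-symbol to ZR XZ ZR ZR XZ XX ZR XZ ZR XZ ZR ZR ZR XZ ZR ZR; joining the 16 pieces gives the next term.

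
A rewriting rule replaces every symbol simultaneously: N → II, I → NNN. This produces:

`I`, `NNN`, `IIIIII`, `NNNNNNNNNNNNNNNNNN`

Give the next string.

Replace each of the 18 characters of NNNNNNNNNNNNNNNNNN in place — II II II II II II II II II II II II II II II II II II — and concatenate.

IIIIIIIIIIIIIIIIIIIIIIIIIIIIIIIIIIII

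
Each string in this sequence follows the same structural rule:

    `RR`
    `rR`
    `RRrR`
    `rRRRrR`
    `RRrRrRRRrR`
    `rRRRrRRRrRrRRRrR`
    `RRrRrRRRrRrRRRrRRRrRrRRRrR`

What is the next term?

rRRRrRRRrRrRRRrRRRrRrRRRrRrRRRrRRRrRrRRRrR

From term 3 onward, concatenate the second-to-last term with the last: RR·rR = RRrR, rR·RRrR = rRRRrR, …
The next term joins rRRRrRRRrRrRRRrR and RRrRrRRRrRrRRRrRRRrRrRRRrR.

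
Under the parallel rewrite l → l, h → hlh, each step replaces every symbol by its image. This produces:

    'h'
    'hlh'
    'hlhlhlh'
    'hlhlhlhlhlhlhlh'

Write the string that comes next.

Rewriting the 15 symbols of hlhlhlhlhlhlhlh one by one yields hlh l hlh l hlh l hlh l hlh l hlh l hlh l hlh; concatenated:

hlhlhlhlhlhlhlhlhlhlhlhlhlhlhlh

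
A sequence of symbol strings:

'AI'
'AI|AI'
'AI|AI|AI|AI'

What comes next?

Every step duplicates the string with '|' between the halves.
So the next term is two copies of AI|AI|AI|AI with '|' between the halves.

AI|AI|AI|AI|AI|AI|AI|AI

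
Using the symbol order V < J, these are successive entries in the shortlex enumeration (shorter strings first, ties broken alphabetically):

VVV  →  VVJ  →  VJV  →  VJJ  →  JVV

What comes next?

JVJ

Treat JVV as a base-2 numeral over the given alphabet and add one, carrying through any trailing J's.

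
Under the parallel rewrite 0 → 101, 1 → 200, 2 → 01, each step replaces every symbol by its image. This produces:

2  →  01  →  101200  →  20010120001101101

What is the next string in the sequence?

0110110120010120001101101101200200101200200101200

Applying the rule to each of the 17 symbols of 20010120001101101 gives the pieces 01 101 101 200 101 200 01 101 101 101 200 200 101 200 200 101 200, which concatenate to the answer.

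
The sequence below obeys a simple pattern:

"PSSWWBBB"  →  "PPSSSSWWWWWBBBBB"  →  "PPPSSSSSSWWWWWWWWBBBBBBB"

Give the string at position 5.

PPPPPSSSSSSSSSSWWWWWWWWWWWWWWBBBBBBBBBBB

Each string has the form P^{n} S^{2n} W^{3n-1} B^{2n+1} (n = 1, 2, …).
For term 5, n = 5, so the run lengths are 5, 10, 14, 11.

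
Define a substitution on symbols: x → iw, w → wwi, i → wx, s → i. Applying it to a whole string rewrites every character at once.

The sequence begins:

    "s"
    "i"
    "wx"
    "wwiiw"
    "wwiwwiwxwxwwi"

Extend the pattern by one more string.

wwiwwiwxwwiwwiwxwwiiwwwiiwwwiwwiwx

Replace each of the 13 characters of wwiwwiwxwxwwi in place — wwi wwi wx wwi wwi wx wwi iw wwi iw wwi wwi wx — and concatenate.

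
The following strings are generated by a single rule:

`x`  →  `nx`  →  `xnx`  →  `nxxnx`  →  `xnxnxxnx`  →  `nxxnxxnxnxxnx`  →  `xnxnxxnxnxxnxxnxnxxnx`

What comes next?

This is a Fibonacci-style word recurrence s(k) = s(k−2)·s(k−1): e.g. x·nx = xnx.
Continuing: nxxnxxnxnxxnx · xnxnxxnxnxxnxxnxnxxnx gives term 8.

nxxnxxnxnxxnxxnxnxxnxnxxnxxnxnxxnx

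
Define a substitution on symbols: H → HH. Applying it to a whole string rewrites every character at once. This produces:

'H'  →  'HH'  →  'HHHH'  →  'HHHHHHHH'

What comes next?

HHHHHHHHHHHHHHHH

Expanding HHHHHHHH: H→HH, H→HH, H→HH, H→HH, H→HH, H→HH, H→HH, H→HH. Concatenated: HH HH HH HH HH HH HH HH.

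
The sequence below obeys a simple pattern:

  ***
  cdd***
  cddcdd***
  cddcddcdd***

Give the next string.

cddcddcddcdd***

Every step adds cdd at the front: s(k+1) = cdd·s(k).
So the next term is cdd·cddcddcdd***.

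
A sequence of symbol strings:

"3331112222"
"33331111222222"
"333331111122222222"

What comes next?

3333331111112222222222

Reading off run lengths: 3 runs 3, 4, 5; 1 runs 3, 4, 5; 2 runs 4, 6, 8 — each is linear in n, where the shown terms are n = 2, 3, 4.
For the next term, n = 5, so the run lengths are 6, 6, 10.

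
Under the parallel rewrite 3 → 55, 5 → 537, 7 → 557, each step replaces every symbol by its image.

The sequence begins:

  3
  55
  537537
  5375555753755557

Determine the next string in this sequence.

Applying the rule to each of the 16 symbols of 5375555753755557 gives the pieces 537 55 557 537 537 537 537 557 537 55 557 537 537 537 537 557, which concatenate to the answer.

5375555753753753753755753755557537537537537557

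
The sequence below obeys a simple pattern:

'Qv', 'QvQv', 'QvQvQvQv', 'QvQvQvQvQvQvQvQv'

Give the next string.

QvQvQvQvQvQvQvQvQvQvQvQvQvQvQvQv

Each string is two copies of the previous one concatenated.
One more doubling of QvQvQvQvQvQvQvQv gives the answer.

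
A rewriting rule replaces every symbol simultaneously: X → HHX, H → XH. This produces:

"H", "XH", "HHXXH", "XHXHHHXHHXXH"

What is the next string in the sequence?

HHXXHHHXXHXHXHHHXXHXHHHXHHXXH

Rewriting each symbol of XHXHHHXHHXXH: X→HHX, H→XH, X→HHX, H→XH, H→XH, H→XH, X→HHX, H→XH, H→XH, X→HHX, X→HHX, H→XH, which concatenates to HHX XH HHX XH XH XH HHX XH XH HHX HHX XH.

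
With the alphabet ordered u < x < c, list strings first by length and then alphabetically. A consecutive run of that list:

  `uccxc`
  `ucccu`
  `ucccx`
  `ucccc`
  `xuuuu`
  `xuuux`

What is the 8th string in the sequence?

Continuing the enumeration 2 steps past xuuux: xuuux → xuuuc → (answer).

xuuxu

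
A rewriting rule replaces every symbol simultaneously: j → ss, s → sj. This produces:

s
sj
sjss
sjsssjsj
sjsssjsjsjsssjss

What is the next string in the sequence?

φ(sjsssjsjsjsssjss) expands symbol-by-symbol to sj ss sj sj sj ss sj ss sj ss sj sj sj ss sj sj; joining the 16 pieces gives the next term.

sjsssjsjsjsssjsssjsssjsjsjsssjsj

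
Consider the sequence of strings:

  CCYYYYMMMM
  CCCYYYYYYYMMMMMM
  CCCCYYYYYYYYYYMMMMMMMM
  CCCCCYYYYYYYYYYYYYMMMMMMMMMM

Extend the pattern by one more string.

Each string has the form C^{n+1} Y^{3n+1} M^{2n+2} (n = 1, 2, …).
Setting n = 5 gives 6, 16, 12 characters in each block.

CCCCCCYYYYYYYYYYYYYYYYMMMMMMMMMMMM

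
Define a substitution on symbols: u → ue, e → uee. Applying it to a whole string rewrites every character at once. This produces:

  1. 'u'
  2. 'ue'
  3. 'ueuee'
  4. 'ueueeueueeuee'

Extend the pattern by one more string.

ueueeueueeueeueueeueueeueeueueeuee

φ(ueueeueueeuee) expands symbol-by-symbol to ue uee ue uee uee ue uee ue uee uee ue uee uee; joining the 13 pieces gives the next term.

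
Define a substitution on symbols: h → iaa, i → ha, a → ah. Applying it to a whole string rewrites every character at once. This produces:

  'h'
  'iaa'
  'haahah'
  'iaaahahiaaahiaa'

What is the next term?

haahahahiaaahiaahaahahahiaahaahah

Applying the rule to each of the 15 symbols of iaaahahiaaahiaa gives the pieces ha ah ah ah iaa ah iaa ha ah ah ah iaa ha ah ah, which concatenate to the answer.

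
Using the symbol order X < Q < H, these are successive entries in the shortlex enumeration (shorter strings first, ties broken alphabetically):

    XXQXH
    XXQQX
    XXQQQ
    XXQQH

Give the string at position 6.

XXQHQ

Continuing the enumeration 2 steps past XXQQH: XXQQH → XXQHX → (answer).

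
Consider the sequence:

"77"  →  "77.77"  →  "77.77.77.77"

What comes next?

s(k+1) = s(k)·.·s(k) — each term doubles the last with '.' between the halves.
Doubling 77.77.77.77 with '.' between the halves:

77.77.77.77.77.77.77.77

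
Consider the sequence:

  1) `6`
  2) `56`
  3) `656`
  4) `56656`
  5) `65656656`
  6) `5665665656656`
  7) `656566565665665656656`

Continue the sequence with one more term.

5665665656656656566565665665656656

This is a Fibonacci-style word recurrence s(k) = s(k−2)·s(k−1): e.g. 6·56 = 656.
The next term joins 5665665656656 and 656566565665665656656.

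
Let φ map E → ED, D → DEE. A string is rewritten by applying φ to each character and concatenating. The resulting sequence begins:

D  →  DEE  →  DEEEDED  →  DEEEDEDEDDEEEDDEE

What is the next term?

Rewriting the 17 symbols of DEEEDEDEDDEEEDDEE one by one yields DEE ED ED ED DEE ED DEE ED DEE DEE ED ED ED DEE DEE ED ED; concatenated:

DEEEDEDEDDEEEDDEEEDDEEDEEEDEDEDDEEDEEEDED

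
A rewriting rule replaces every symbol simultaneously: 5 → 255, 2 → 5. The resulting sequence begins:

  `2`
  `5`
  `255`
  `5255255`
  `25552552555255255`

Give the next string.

Applying the rule to each of the 17 symbols of 25552552555255255 gives the pieces 5 255 255 255 5 255 255 5 255 255 255 5 255 255 5 255 255, which concatenate to the answer.

52552552555255255525525525552552555255255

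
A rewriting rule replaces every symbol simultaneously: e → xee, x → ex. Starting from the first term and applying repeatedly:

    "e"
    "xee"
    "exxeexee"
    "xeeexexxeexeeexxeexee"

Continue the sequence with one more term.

φ(xeeexexxeexeeexxeexee) expands symbol-by-symbol to ex xee xee xee ex xee ex ex xee xee ex xee xee xee ex ex xee xee ex xee xee; joining the 21 pieces gives the next term.

exxeexeexeeexxeeexexxeexeeexxeexeexeeexexxeexeeexxeexee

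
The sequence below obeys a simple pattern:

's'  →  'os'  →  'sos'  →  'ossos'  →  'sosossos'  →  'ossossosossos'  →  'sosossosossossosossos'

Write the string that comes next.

ossossosossossosossosossossosossos

This is a Fibonacci-style word recurrence s(k) = s(k−2)·s(k−1): e.g. s·os = sos.
So term 8 is ossossosossos·sosossosossossosossos.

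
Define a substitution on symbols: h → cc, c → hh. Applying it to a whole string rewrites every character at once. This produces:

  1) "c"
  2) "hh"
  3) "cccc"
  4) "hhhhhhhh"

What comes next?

cccccccccccccccc

Expanding hhhhhhhh: h→cc, h→cc, h→cc, h→cc, h→cc, h→cc, h→cc, h→cc. Concatenated: cc cc cc cc cc cc cc cc.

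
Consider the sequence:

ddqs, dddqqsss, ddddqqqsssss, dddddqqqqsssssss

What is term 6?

dddddddqqqqqqsssssssssss

Term n consists of n+1 d's, followed by n q's, followed by 2n-1 s's (n = 1, 2, …).
Setting n = 6 gives 7, 6, 11 characters in each block.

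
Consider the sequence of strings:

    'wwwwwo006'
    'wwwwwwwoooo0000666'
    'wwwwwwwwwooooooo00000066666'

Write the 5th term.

wwwwwwwwwwwwwooooooooooooo0000000000666666666

Term n consists of 2n+3 w's, followed by 3n-2 o's, followed by 2n 0's, followed by 2n-1 6's (n = 1, 2, …).
Setting n = 5 gives 13, 13, 10, 9 characters in each block.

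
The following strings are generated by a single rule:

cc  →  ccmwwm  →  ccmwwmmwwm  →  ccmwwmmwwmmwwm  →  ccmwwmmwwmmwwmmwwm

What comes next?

Each term is the previous one with mwwm appended.
Applying this once more to ccmwwmmwwmmwwmmwwm:

ccmwwmmwwmmwwmmwwmmwwm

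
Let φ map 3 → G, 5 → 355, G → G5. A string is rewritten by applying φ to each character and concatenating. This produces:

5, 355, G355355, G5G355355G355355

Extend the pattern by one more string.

φ(G5G355355G355355) expands symbol-by-symbol to G5 355 G5 G 355 355 G 355 355 G5 G 355 355 G 355 355; joining the 16 pieces gives the next term.

G5355G5G355355G355355G5G355355G355355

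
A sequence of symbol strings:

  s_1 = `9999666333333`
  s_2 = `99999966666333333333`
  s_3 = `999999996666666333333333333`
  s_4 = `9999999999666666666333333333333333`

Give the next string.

99999999999966666666666333333333333333333

The n-th term is 2n 9's then 2n-1 6's then 3n 3's, where the shown terms are n = 2, 3, 4, 5.
At n = 6 the blocks have lengths 12, 11, 18.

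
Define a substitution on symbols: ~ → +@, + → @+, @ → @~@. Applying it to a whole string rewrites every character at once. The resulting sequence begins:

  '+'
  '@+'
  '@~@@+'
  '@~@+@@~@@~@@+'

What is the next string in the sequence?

@~@+@@~@@+@~@@~@+@@~@@~@+@@~@@~@@+

φ(@~@+@@~@@~@@+) expands symbol-by-symbol to @~@ +@ @~@ @+ @~@ @~@ +@ @~@ @~@ +@ @~@ @~@ @+; joining the 13 pieces gives the next term.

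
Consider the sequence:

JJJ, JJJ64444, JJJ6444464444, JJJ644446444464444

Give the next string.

The strings grow by a fixed suffix 64444 each time.
Applying this once more to JJJ644446444464444:

JJJ64444644446444464444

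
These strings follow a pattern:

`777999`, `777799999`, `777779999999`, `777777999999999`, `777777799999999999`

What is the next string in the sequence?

777777779999999999999

Reading off run lengths: 7 runs 3, 4, 5, 6, 7; 9 runs 3, 5, 7, 9, 11 — each is linear in n, where the shown terms are n = 2, 3, 4, 5, 6.
For the next term, n = 7, so the run lengths are 8, 13.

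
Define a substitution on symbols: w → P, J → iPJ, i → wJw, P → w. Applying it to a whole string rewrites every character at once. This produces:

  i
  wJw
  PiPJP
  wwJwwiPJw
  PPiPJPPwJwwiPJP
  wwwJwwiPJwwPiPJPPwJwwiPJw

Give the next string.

Rewriting the 25 symbols of wwwJwwiPJwwPiPJPPwJwwiPJw one by one yields P P P iPJ P P wJw w iPJ P P w wJw w iPJ w w P iPJ P P wJw w iPJ P; concatenated:

PPPiPJPPwJwwiPJPPwwJwwiPJwwPiPJPPwJwwiPJP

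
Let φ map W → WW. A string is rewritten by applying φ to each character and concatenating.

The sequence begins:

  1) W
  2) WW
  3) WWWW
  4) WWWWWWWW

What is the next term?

Expanding WWWWWWWW: W→WW, W→WW, W→WW, W→WW, W→WW, W→WW, W→WW, W→WW. Concatenated: WW WW WW WW WW WW WW WW.

WWWWWWWWWWWWWWWW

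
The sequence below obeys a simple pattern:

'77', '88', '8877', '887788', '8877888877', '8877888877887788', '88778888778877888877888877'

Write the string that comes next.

This is a Fibonacci-style word recurrence s(k) = s(k−1)·s(k−2): e.g. 88·77 = 8877.
The next term joins 88778888778877888877888877 and 8877888877887788.

887788887788778888778888778877888877887788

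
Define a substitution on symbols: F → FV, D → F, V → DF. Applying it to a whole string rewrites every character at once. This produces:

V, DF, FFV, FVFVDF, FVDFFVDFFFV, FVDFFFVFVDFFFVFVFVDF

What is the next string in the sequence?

φ(FVDFFFVFVDFFFVFVFVDF) expands symbol-by-symbol to FV DF F FV FV FV DF FV DF F FV FV FV DF FV DF FV DF F FV; joining the 20 pieces gives the next term.

FVDFFFVFVFVDFFVDFFFVFVFVDFFVDFFVDFFFV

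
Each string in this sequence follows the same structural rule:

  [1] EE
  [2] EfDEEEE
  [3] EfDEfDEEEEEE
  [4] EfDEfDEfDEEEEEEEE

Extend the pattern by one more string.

s(k+1) = EfD·s(k)·EE, so each term gains EfD as a prefix and EE as a suffix.
One more step from EfDEfDEfDEEEEEEEE gives the answer.

EfDEfDEfDEfDEEEEEEEEEE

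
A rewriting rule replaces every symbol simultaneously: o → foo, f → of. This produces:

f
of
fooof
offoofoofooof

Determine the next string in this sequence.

fooofoffoofoooffoofoooffoofoofooof

Applying the rule to each of the 13 symbols of offoofoofooof gives the pieces foo of of foo foo of foo foo of foo foo foo of, which concatenate to the answer.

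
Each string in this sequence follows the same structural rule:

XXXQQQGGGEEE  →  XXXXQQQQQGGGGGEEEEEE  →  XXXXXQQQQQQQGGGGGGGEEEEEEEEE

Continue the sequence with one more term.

XXXXXXQQQQQQQQQGGGGGGGGGEEEEEEEEEEEE

The n-th term is n+2 X's then 2n+1 Q's then 2n+1 G's then 3n E's (n = 1, 2, …).
For the next term, n = 4, so the run lengths are 6, 9, 9, 12.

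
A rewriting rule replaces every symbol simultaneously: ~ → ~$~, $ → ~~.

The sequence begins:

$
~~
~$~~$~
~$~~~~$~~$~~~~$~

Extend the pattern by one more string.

φ(~$~~~~$~~$~~~~$~) expands symbol-by-symbol to ~$~ ~~ ~$~ ~$~ ~$~ ~$~ ~~ ~$~ ~$~ ~~ ~$~ ~$~ ~$~ ~$~ ~~ ~$~; joining the 16 pieces gives the next term.

~$~~~~$~~$~~$~~$~~~~$~~$~~~~$~~$~~$~~$~~~~$~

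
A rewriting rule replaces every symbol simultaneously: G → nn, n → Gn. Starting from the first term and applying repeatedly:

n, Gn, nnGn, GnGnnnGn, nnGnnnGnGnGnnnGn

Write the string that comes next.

Rewriting the 16 symbols of nnGnnnGnGnGnnnGn one by one yields Gn Gn nn Gn Gn Gn nn Gn nn Gn nn Gn Gn Gn nn Gn; concatenated:

GnGnnnGnGnGnnnGnnnGnnnGnGnGnnnGn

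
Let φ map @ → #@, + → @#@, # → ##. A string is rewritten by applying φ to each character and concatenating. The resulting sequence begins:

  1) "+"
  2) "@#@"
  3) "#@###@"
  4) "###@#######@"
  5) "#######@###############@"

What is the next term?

###############@###############################@

φ(#######@###############@) expands symbol-by-symbol to ## ## ## ## ## ## ## #@ ## ## ## ## ## ## ## ## ## ## ## ## ## ## ## #@; joining the 24 pieces gives the next term.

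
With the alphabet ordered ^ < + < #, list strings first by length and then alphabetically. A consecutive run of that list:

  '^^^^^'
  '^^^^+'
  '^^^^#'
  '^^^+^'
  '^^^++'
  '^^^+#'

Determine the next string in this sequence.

Find the rightmost character of ^^^+# below #, bump it to the next letter, and reset everything to its right to ^.

^^^#^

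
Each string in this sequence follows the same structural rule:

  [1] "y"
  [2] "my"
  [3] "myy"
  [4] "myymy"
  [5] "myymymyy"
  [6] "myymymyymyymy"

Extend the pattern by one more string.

myymymyymyymymyymymyy

This is a Fibonacci-style word recurrence s(k) = s(k−1)·s(k−2): e.g. my·y = myy.
Continuing: myymymyymyymy · myymymyy gives term 7.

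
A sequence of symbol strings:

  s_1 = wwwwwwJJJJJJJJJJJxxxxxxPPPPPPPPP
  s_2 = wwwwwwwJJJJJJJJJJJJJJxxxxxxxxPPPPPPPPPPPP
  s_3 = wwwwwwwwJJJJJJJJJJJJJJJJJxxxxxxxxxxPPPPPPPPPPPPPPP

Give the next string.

The n-th term is n+3 w's then 3n+2 J's then 2n x's then 3n P's, where the shown terms are n = 3, 4, 5.
At n = 6 the blocks have lengths 9, 20, 12, 18.

wwwwwwwwwJJJJJJJJJJJJJJJJJJJJxxxxxxxxxxxxPPPPPPPPPPPPPPPPPP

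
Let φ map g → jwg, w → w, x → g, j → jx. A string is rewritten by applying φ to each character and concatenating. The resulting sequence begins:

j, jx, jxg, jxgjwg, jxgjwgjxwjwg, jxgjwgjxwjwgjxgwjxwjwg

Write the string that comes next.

φ(jxgjwgjxwjwgjxgwjxwjwg) expands symbol-by-symbol to jx g jwg jx w jwg jx g w jx w jwg jx g jwg w jx g w jx w jwg; joining the 22 pieces gives the next term.

jxgjwgjxwjwgjxgwjxwjwgjxgjwgwjxgwjxwjwg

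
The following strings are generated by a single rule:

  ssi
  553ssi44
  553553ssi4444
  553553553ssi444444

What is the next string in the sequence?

Every step adds 553 to the front and 44 to the end of the previous string.
So the next term is 553·553553553ssi444444·44.

553553553553ssi44444444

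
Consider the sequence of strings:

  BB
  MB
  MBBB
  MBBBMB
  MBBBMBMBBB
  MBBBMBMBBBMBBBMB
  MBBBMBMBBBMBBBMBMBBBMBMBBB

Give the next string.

Each term (from the third on) is the previous term followed by the one before it: term 3 = MB·BB = MBBB.
Continuing: MBBBMBMBBBMBBBMBMBBBMBMBBB · MBBBMBMBBBMBBBMB gives term 8.

MBBBMBMBBBMBBBMBMBBBMBMBBBMBBBMBMBBBMBBBMB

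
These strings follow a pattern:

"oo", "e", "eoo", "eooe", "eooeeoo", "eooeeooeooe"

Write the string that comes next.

eooeeooeooeeooeeoo

From term 3 onward, concatenate the last term with the second-to-last: e·oo = eoo, eoo·e = eooe, …
The next term joins eooeeooeooe and eooeeoo.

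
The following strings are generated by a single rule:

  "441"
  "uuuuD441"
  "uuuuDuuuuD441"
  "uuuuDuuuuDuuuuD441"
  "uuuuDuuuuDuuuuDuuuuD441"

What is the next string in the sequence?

The strings grow by a fixed prefix uuuuD each time.
Applying this once more to uuuuDuuuuDuuuuDuuuuD441:

uuuuDuuuuDuuuuDuuuuDuuuuD441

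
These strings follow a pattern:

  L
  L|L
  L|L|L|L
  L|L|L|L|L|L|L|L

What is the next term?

Every step duplicates the string with '|' between the halves.
So the next term is two copies of L|L|L|L|L|L|L|L with '|' between the halves.

L|L|L|L|L|L|L|L|L|L|L|L|L|L|L|L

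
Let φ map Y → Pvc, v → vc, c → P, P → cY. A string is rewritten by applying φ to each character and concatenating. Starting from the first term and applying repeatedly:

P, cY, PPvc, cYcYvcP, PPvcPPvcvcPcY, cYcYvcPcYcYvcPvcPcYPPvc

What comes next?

Rewriting the 23 symbols of cYcYvcPcYcYvcPvcPcYPPvc one by one yields P Pvc P Pvc vc P cY P Pvc P Pvc vc P cY vc P cY P Pvc cY cY vc P; concatenated:

PPvcPPvcvcPcYPPvcPPvcvcPcYvcPcYPPvccYcYvcP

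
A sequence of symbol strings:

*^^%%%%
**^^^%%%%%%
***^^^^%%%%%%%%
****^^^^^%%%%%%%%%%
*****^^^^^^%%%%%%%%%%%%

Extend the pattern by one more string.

******^^^^^^^%%%%%%%%%%%%%%

The n-th term is n-1 *'s then n ^'s then 2n %'s, where the shown terms are n = 2, 3, 4, 5, 6.
For the next term, n = 7, so the run lengths are 6, 7, 14.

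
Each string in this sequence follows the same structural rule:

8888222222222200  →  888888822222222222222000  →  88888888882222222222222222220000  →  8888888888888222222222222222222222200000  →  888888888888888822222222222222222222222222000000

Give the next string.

88888888888888888882222222222222222222222222222220000000

Term n consists of 3n-2 8's, followed by 4n+2 2's, followed by n 0's, where the shown terms are n = 2, 3, 4, 5, 6.
At n = 7 the blocks have lengths 19, 30, 7.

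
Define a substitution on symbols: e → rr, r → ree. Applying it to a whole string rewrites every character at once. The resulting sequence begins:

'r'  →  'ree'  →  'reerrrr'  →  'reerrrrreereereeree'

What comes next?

Applying the rule to each of the 19 symbols of reerrrrreereereeree gives the pieces ree rr rr ree ree ree ree ree rr rr ree rr rr ree rr rr ree rr rr, which concatenate to the answer.

reerrrrreereereereereerrrrreerrrrreerrrrreerrrr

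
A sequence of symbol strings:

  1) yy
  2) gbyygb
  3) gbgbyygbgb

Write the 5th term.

gbgbgbgbyygbgbgbgb

Each term wraps the previous one in gb on the left and gb on the right.
From gbgbyygbgb, 2 further steps: gbgbyygbgb → gbgbgbyygbgbgb → (answer).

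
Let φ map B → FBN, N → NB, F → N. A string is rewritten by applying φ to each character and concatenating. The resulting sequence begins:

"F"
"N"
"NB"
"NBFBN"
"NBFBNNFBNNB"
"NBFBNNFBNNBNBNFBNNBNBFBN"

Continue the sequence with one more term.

Replace each of the 24 characters of NBFBNNFBNNBNBNFBNNBNBFBN in place — NB FBN N FBN NB NB N FBN NB NB FBN NB FBN NB N FBN NB NB FBN NB FBN N FBN NB — and concatenate.

NBFBNNFBNNBNBNFBNNBNBFBNNBFBNNBNFBNNBNBFBNNBFBNNFBNNB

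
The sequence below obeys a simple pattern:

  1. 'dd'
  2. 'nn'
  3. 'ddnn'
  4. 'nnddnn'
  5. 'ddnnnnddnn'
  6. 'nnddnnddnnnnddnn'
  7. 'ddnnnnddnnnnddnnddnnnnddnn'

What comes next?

nnddnnddnnnnddnnddnnnnddnnnnddnnddnnnnddnn

Each term (from the third on) is the two preceding terms concatenated in order: term 3 = dd·nn = ddnn.
So term 8 is nnddnnddnnnnddnn·ddnnnnddnnnnddnnddnnnnddnn.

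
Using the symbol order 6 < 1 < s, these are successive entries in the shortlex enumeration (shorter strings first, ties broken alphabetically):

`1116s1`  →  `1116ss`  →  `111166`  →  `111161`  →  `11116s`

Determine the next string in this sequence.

Treat 11116s as a base-3 numeral over the given alphabet and add one, carrying through any trailing s's.

111116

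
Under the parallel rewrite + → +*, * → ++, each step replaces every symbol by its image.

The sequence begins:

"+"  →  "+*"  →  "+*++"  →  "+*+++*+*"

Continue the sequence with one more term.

+*+++*+*+*+++*++

Rewriting each symbol of +*+++*+*: +→+*, *→++, +→+*, +→+*, +→+*, *→++, +→+*, *→++, which concatenates to +* ++ +* +* +* ++ +* ++.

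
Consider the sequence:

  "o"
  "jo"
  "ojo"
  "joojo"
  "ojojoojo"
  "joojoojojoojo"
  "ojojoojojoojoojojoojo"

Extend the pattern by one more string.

joojoojojoojoojojoojojoojoojojoojo

This is a Fibonacci-style word recurrence s(k) = s(k−2)·s(k−1): e.g. o·jo = ojo.
Continuing: joojoojojoojo · ojojoojojoojoojojoojo gives term 8.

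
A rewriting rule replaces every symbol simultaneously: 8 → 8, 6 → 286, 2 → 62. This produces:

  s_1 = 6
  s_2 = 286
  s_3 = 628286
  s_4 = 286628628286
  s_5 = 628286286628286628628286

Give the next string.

286628628286628286286628628286286628286628628286

φ(628286286628286628628286) expands symbol-by-symbol to 286 62 8 62 8 286 62 8 286 286 62 8 62 8 286 286 62 8 286 62 8 62 8 286; joining the 24 pieces gives the next term.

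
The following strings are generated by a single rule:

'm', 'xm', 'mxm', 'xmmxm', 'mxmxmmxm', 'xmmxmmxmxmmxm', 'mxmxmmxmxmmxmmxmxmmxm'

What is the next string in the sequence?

xmmxmmxmxmmxmmxmxmmxmxmmxmmxmxmmxm

This is a Fibonacci-style word recurrence s(k) = s(k−2)·s(k−1): e.g. m·xm = mxm.
Continuing: xmmxmmxmxmmxm · mxmxmmxmxmmxmmxmxmmxm gives term 8.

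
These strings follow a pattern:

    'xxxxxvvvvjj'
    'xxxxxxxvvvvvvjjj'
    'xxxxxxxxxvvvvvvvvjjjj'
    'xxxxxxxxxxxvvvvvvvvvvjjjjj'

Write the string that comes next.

Term n consists of 2n+1 x's, followed by 2n v's, followed by n j's, where the shown terms are n = 2, 3, 4, 5.
Setting n = 6 gives 13, 12, 6 characters in each block.

xxxxxxxxxxxxxvvvvvvvvvvvvjjjjjj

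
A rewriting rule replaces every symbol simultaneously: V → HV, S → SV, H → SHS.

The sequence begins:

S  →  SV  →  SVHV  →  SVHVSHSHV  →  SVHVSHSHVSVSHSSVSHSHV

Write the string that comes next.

Replace each of the 21 characters of SVHVSHSHVSVSHSSVSHSHV in place — SV HV SHS HV SV SHS SV SHS HV SV HV SV SHS SV SV HV SV SHS SV SHS HV — and concatenate.

SVHVSHSHVSVSHSSVSHSHVSVHVSVSHSSVSVHVSVSHSSVSHSHV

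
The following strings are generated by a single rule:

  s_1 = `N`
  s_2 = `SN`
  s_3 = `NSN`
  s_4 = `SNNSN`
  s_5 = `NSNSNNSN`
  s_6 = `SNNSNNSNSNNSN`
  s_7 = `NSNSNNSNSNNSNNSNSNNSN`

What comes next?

Each term (from the third on) is the two preceding terms concatenated in order: term 3 = N·SN = NSN.
Continuing: SNNSNNSNSNNSN · NSNSNNSNSNNSNNSNSNNSN gives term 8.

SNNSNNSNSNNSNNSNSNNSNSNNSNNSNSNNSN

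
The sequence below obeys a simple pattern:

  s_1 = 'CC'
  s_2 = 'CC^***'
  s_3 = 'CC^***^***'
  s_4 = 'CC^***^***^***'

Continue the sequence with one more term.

CC^***^***^***^***

The strings grow by a fixed suffix ^*** each time.
One more step from CC^***^***^*** gives the answer.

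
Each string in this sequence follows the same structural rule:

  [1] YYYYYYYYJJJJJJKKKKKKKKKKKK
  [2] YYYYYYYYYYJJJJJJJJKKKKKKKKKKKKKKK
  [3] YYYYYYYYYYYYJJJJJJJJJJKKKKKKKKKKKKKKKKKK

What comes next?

YYYYYYYYYYYYYYJJJJJJJJJJJJKKKKKKKKKKKKKKKKKKKKK

The n-th term is 2n+2 Y's then 2n J's then 3n+3 K's, where the shown terms are n = 3, 4, 5.
At n = 6 the blocks have lengths 14, 12, 21.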